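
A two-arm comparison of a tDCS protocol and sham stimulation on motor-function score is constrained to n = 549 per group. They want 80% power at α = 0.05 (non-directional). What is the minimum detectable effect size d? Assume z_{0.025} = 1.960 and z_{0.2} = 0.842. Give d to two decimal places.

For two independent groups of n = 549 each: d_min = (z_{α/2} + z_β)·√(2/n).
z-sum = 1.960 + 0.842 = 2.802.
d_min = 2.802 × √(2/549) = 2.802 × 0.0604 = 0.169.

d_min ≈ 0.17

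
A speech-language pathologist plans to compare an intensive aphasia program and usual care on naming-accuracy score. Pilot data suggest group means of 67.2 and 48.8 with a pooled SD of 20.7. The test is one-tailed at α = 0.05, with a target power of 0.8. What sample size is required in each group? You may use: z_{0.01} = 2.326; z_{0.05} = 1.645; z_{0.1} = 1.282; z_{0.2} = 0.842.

Cohen's d = |M₁ − M₂| / SD_pooled = |67.2 − 48.8| / 20.7 = 18.4 / 20.7 = 0.889.
For two independent groups with equal n: n = 2·((z_{α} + z_β) / d)².
z_{α} + z_β = 1.645 + 0.842 = 2.487.
n = 2 × (2.487 / 0.889)² = 2 × 2.798² = 2 × 7.83 = 15.7.
Round up to the next whole participant.

n = 16 per group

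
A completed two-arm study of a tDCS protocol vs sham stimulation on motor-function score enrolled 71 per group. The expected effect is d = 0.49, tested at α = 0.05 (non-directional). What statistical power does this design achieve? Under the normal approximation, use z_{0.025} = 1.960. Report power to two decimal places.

power ≈ 0.83

For two equal groups, power = Φ(d·√(n/2) − z_{α/2}).
d·√(n/2) = 0.49 × √(71/2) = 0.49 × 5.958 = 2.920.
z_β = 2.920 − 1.960 = 0.960.
Power = Φ(0.960) = 0.831.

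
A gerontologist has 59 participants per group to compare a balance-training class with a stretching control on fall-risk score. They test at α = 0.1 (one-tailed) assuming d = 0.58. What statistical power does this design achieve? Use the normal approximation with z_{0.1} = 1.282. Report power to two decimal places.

For two equal groups, power = Φ(d·√(n/2) − z_{α}).
d·√(n/2) = 0.58 × √(59/2) = 0.58 × 5.431 = 3.150.
z_β = 3.150 − 1.282 = 1.868.
Power = Φ(1.868) = 0.969.

power ≈ 0.97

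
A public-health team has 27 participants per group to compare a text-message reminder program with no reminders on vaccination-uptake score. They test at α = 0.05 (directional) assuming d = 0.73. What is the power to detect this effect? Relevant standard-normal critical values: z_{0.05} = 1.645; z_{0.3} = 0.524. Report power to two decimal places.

power ≈ 0.85

For two equal groups, power = Φ(d·√(n/2) − z_{α}).
d·√(n/2) = 0.73 × √(27/2) = 0.73 × 3.674 = 2.682.
z_β = 2.682 − 1.645 = 1.037.
Power = Φ(1.037) = 0.850.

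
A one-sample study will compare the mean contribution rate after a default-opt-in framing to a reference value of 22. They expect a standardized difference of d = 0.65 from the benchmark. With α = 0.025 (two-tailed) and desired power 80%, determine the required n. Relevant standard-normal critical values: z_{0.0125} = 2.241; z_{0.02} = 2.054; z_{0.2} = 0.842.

n = 23

For a one-sample test: n = ((z_{α/2} + z_β) / d)².
z_{α/2} + z_β = 2.241 + 0.842 = 3.083.
n = (3.083 / 0.65)² = 4.743² = 22.50.
Round up.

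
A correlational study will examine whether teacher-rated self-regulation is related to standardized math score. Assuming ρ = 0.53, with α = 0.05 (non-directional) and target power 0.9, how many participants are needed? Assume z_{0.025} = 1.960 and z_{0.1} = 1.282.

n = 34

Fisher's z: C = ½·ln((1+r)/(1−r)) = ½·ln(3.2553) = 0.5901.
n = ((z_{α/2} + z_β)/C)² + 3.
(1.960 + 1.282) / 0.5901 = 3.242 / 0.5901 = 5.494.
n = 5.494² + 3 = 30.18 + 3 = 33.2.
Round up.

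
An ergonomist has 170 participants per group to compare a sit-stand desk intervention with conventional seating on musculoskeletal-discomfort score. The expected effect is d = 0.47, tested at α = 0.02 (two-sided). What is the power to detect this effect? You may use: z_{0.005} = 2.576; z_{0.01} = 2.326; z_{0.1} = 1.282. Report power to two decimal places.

power ≈ 0.98

For two equal groups, power = Φ(d·√(n/2) − z_{α/2}).
d·√(n/2) = 0.47 × √(170/2) = 0.47 × 9.220 = 4.333.
z_β = 4.333 − 2.326 = 2.007.
Power = Φ(2.007) = 0.978.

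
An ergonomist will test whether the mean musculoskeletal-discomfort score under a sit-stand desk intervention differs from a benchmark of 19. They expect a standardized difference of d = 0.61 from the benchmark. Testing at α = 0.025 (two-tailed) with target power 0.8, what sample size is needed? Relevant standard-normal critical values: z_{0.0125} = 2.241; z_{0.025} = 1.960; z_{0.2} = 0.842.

For a one-sample test: n = ((z_{α/2} + z_β) / d)².
z_{α/2} + z_β = 2.241 + 0.842 = 3.083.
n = (3.083 / 0.61)² = 5.054² = 25.54.
Round up.

n = 26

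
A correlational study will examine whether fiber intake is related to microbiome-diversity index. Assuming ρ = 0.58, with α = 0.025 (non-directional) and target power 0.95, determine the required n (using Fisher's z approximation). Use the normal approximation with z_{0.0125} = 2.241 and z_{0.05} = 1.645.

n = 38

Fisher's z: C = ½·ln((1+r)/(1−r)) = ½·ln(3.7619) = 0.6625.
n = ((z_{α/2} + z_β)/C)² + 3.
(2.241 + 1.645) / 0.6625 = 3.886 / 0.6625 = 5.866.
n = 5.866² + 3 = 34.41 + 3 = 37.4.
Round up.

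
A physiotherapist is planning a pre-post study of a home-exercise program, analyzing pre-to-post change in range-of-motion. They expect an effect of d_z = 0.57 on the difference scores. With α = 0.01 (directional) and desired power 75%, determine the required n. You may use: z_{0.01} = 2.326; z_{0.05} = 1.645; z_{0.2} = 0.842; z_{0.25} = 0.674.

For a paired (one-sample on differences) test: n = ((z_{α} + z_β) / d)².
z_{α} + z_β = 2.326 + 0.674 = 3.000.
n = (3.000 / 0.57)² = 5.263² = 27.70.
Round up.

n = 28 pairs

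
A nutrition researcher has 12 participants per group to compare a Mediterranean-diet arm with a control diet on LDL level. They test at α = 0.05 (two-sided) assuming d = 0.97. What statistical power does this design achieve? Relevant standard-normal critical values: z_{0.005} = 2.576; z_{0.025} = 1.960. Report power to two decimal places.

For two equal groups, power = Φ(d·√(n/2) − z_{α/2}).
d·√(n/2) = 0.97 × √(12/2) = 0.97 × 2.449 = 2.376.
z_β = 2.376 − 1.960 = 0.416.
Power = Φ(0.416) = 0.661.

power ≈ 0.66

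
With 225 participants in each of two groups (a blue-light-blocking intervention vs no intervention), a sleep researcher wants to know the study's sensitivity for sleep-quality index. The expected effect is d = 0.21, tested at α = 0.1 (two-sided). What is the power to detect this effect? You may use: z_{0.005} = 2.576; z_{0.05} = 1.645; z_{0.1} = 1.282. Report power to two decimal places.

power ≈ 0.72

For two equal groups, power = Φ(d·√(n/2) − z_{α/2}).
d·√(n/2) = 0.21 × √(225/2) = 0.21 × 10.607 = 2.227.
z_β = 2.227 − 1.645 = 0.582.
Power = Φ(0.582) = 0.720.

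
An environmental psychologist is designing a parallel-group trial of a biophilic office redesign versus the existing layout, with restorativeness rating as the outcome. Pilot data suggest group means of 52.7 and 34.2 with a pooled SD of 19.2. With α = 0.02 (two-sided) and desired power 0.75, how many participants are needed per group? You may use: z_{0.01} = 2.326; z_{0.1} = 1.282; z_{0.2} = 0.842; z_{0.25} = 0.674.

Cohen's d = |M₁ − M₂| / SD_pooled = |52.7 − 34.2| / 19.2 = 18.5 / 19.2 = 0.964.
For two independent groups with equal n: n = 2·((z_{α/2} + z_β) / d)².
z_{α/2} + z_β = 2.326 + 0.674 = 3.000.
n = 2 × (3.000 / 0.964)² = 2 × 3.112² = 2 × 9.68 = 19.4.
Round up to the next whole participant.

n = 20 per group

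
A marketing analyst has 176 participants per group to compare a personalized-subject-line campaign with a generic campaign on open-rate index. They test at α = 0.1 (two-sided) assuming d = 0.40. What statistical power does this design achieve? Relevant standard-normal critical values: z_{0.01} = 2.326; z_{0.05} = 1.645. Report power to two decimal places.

power ≈ 0.98

For two equal groups, power = Φ(d·√(n/2) − z_{α/2}).
d·√(n/2) = 0.40 × √(176/2) = 0.40 × 9.381 = 3.752.
z_β = 3.752 − 1.645 = 2.107.
Power = Φ(2.107) = 0.982.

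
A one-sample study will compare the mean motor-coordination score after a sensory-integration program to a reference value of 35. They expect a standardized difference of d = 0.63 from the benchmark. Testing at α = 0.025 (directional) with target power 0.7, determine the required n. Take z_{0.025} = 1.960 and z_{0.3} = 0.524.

n = 16

For a one-sample test: n = ((z_{α} + z_β) / d)².
z_{α} + z_β = 1.960 + 0.524 = 2.484.
n = (2.484 / 0.63)² = 3.943² = 15.55.
Round up.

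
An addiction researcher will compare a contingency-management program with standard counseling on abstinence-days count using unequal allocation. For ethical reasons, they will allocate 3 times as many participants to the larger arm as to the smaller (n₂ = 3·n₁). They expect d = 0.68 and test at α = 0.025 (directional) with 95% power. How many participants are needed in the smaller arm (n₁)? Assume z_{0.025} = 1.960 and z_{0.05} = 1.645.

n₁ = 38

With allocation ratio k = n₂/n₁ = 3, Var(x̄₁−x̄₂) = σ²(1/n₁ + 1/(k·n₁)) = σ²·(k+1)/(k·n₁).
So n₁ = (1 + 1/k)·((z_{α} + z_β)/d)² = 1.333 × (3.605/0.68)².
n₁ = 1.333 × 28.11 = 37.5.
Round up: n₁ = 38, giving n₂ = 3 × 38 = 114.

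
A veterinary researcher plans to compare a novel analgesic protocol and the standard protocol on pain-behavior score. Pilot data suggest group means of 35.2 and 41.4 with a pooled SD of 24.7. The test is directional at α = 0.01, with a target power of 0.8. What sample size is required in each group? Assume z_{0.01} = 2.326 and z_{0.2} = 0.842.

Cohen's d = |M₁ − M₂| / SD_pooled = |35.2 − 41.4| / 24.7 = 6.2 / 24.7 = 0.251.
For two independent groups with equal n: n = 2·((z_{α} + z_β) / d)².
z_{α} + z_β = 2.326 + 0.842 = 3.168.
n = 2 × (3.168 / 0.251)² = 2 × 12.622² = 2 × 159.30 = 318.6.
Round up to the next whole participant.

n = 319 per group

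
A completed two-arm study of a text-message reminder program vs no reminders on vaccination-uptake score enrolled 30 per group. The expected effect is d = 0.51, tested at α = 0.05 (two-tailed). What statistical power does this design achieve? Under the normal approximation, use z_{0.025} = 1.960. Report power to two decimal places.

power ≈ 0.51

For two equal groups, power = Φ(d·√(n/2) − z_{α/2}).
d·√(n/2) = 0.51 × √(30/2) = 0.51 × 3.873 = 1.975.
z_β = 1.975 − 1.960 = 0.015.
Power = Φ(0.015) = 0.506.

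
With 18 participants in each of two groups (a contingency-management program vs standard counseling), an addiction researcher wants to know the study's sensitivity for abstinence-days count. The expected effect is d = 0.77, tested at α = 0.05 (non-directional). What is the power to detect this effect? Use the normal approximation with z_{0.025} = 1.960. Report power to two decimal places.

power ≈ 0.64

For two equal groups, power = Φ(d·√(n/2) − z_{α/2}).
d·√(n/2) = 0.77 × √(18/2) = 0.77 × 3.000 = 2.310.
z_β = 2.310 − 1.960 = 0.350.
Power = Φ(0.350) = 0.637.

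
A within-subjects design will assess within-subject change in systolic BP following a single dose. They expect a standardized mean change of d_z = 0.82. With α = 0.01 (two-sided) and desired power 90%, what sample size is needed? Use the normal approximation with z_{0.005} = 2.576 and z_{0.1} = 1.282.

For a paired (one-sample on differences) test: n = ((z_{α/2} + z_β) / d)².
z_{α/2} + z_β = 2.576 + 1.282 = 3.858.
n = (3.858 / 0.82)² = 4.705² = 22.14.
Round up.

n = 23 pairs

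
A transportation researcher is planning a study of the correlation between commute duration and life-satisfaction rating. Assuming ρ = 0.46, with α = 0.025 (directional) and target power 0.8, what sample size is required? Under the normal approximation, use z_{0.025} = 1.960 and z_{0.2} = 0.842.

Fisher's z: C = ½·ln((1+r)/(1−r)) = ½·ln(2.7037) = 0.4973.
n = ((z_{α} + z_β)/C)² + 3.
(1.960 + 0.842) / 0.4973 = 2.802 / 0.4973 = 5.634.
n = 5.634² + 3 = 31.75 + 3 = 34.7.
Round up.

n = 35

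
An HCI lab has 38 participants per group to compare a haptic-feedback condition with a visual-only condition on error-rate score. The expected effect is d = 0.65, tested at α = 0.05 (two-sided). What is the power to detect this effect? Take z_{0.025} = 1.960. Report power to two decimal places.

For two equal groups, power = Φ(d·√(n/2) − z_{α/2}).
d·√(n/2) = 0.65 × √(38/2) = 0.65 × 4.359 = 2.833.
z_β = 2.833 − 1.960 = 0.873.
Power = Φ(0.873) = 0.809.

power ≈ 0.81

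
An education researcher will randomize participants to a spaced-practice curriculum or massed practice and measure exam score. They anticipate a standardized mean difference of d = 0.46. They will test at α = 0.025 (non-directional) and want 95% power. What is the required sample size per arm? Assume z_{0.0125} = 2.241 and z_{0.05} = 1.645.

For two independent groups with equal n: n = 2·((z_{α/2} + z_β) / d)².
z_{α/2} + z_β = 2.241 + 1.645 = 3.886.
n = 2 × (3.886 / 0.46)² = 2 × 8.448² = 2 × 71.37 = 142.7.
Round up to the next whole participant.

n = 143 per group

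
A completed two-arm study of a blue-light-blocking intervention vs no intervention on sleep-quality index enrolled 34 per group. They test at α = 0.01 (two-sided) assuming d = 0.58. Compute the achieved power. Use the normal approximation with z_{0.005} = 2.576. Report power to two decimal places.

power ≈ 0.43

For two equal groups, power = Φ(d·√(n/2) − z_{α/2}).
d·√(n/2) = 0.58 × √(34/2) = 0.58 × 4.123 = 2.391.
z_β = 2.391 − 2.576 = -0.185.
Power = Φ(-0.185) = 0.427.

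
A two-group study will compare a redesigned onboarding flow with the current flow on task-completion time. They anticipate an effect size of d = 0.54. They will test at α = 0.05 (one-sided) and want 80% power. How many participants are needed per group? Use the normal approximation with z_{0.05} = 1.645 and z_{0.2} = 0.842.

n = 43 per group

For two independent groups with equal n: n = 2·((z_{α} + z_β) / d)².
z_{α} + z_β = 1.645 + 0.842 = 2.487.
n = 2 × (2.487 / 0.54)² = 2 × 4.606² = 2 × 21.21 = 42.4.
Round up to the next whole participant.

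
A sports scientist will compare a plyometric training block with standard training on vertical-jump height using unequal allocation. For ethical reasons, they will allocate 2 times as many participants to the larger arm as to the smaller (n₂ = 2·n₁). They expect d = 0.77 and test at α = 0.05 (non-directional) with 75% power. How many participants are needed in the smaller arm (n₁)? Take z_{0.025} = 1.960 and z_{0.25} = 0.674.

n₁ = 18

With allocation ratio k = n₂/n₁ = 2, Var(x̄₁−x̄₂) = σ²(1/n₁ + 1/(k·n₁)) = σ²·(k+1)/(k·n₁).
So n₁ = (1 + 1/k)·((z_{α/2} + z_β)/d)² = 1.500 × (2.634/0.77)².
n₁ = 1.500 × 11.70 = 17.6.
Round up: n₁ = 18, giving n₂ = 2 × 18 = 36.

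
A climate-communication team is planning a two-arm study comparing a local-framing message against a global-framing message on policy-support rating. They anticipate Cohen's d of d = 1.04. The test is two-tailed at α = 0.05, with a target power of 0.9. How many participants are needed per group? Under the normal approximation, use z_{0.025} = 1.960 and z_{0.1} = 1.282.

For two independent groups with equal n: n = 2·((z_{α/2} + z_β) / d)².
z_{α/2} + z_β = 1.960 + 1.282 = 3.242.
n = 2 × (3.242 / 1.04)² = 2 × 3.117² = 2 × 9.72 = 19.4.
Round up to the next whole participant.

n = 20 per group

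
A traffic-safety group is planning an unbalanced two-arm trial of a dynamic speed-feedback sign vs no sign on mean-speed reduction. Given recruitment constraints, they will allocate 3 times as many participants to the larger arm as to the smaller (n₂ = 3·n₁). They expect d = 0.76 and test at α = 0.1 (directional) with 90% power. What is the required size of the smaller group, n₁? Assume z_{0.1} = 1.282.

n₁ = 16

With allocation ratio k = n₂/n₁ = 3, Var(x̄₁−x̄₂) = σ²(1/n₁ + 1/(k·n₁)) = σ²·(k+1)/(k·n₁).
So n₁ = (1 + 1/k)·((z_{α} + z_β)/d)² = 1.333 × (2.564/0.76)².
n₁ = 1.333 × 11.38 = 15.2.
Round up: n₁ = 16, giving n₂ = 3 × 16 = 48.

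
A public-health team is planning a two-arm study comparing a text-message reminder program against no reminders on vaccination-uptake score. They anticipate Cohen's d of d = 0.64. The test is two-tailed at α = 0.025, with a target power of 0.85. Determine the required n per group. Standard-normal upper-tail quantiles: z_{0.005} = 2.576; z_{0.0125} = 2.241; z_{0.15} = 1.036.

n = 53 per group

For two independent groups with equal n: n = 2·((z_{α/2} + z_β) / d)².
z_{α/2} + z_β = 2.241 + 1.036 = 3.277.
n = 2 × (3.277 / 0.64)² = 2 × 5.120² = 2 × 26.22 = 52.4.
Round up to the next whole participant.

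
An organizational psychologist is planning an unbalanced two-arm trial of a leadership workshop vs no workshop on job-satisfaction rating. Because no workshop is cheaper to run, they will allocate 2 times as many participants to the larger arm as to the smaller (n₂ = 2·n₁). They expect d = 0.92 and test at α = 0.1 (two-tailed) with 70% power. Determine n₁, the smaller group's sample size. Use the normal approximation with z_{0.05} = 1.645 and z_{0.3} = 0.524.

With allocation ratio k = n₂/n₁ = 2, Var(x̄₁−x̄₂) = σ²(1/n₁ + 1/(k·n₁)) = σ²·(k+1)/(k·n₁).
So n₁ = (1 + 1/k)·((z_{α/2} + z_β)/d)² = 1.500 × (2.169/0.92)².
n₁ = 1.500 × 5.56 = 8.3.
Round up: n₁ = 9, giving n₂ = 2 × 9 = 18.

n₁ = 9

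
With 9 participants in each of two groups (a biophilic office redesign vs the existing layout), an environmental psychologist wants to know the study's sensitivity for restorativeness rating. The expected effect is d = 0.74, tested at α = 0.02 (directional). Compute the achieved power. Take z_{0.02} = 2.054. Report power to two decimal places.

power ≈ 0.31

For two equal groups, power = Φ(d·√(n/2) − z_{α}).
d·√(n/2) = 0.74 × √(9/2) = 0.74 × 2.121 = 1.570.
z_β = 1.570 − 2.054 = -0.484.
Power = Φ(-0.484) = 0.314.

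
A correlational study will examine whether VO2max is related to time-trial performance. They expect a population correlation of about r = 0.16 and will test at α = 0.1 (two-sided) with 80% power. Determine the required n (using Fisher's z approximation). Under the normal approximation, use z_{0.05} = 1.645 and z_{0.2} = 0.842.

Fisher's z: C = ½·ln((1+r)/(1−r)) = ½·ln(1.3810) = 0.1614.
n = ((z_{α/2} + z_β)/C)² + 3.
(1.645 + 0.842) / 0.1614 = 2.487 / 0.1614 = 15.409.
n = 15.409² + 3 = 237.43 + 3 = 240.4.
Round up.

n = 241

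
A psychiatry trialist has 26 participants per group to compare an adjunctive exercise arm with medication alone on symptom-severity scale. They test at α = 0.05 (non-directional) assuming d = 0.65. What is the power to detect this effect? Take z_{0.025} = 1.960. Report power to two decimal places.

power ≈ 0.65

For two equal groups, power = Φ(d·√(n/2) − z_{α/2}).
d·√(n/2) = 0.65 × √(26/2) = 0.65 × 3.606 = 2.344.
z_β = 2.344 − 1.960 = 0.384.
Power = Φ(0.384) = 0.649.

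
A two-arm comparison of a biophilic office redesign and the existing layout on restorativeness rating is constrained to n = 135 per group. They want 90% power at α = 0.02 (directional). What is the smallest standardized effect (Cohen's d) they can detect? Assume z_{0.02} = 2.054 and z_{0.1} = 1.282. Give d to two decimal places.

For two independent groups of n = 135 each: d_min = (z_{α} + z_β)·√(2/n).
z-sum = 2.054 + 1.282 = 3.336.
d_min = 3.336 × √(2/135) = 3.336 × 0.1217 = 0.406.

d_min ≈ 0.41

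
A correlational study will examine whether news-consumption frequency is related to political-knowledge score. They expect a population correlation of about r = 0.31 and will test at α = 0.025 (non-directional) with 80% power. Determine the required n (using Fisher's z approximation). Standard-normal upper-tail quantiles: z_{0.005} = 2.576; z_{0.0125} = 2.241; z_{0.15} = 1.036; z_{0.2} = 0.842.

n = 96

Fisher's z: C = ½·ln((1+r)/(1−r)) = ½·ln(1.8986) = 0.3205.
n = ((z_{α/2} + z_β)/C)² + 3.
(2.241 + 0.842) / 0.3205 = 3.083 / 0.3205 = 9.619.
n = 9.619² + 3 = 92.53 + 3 = 95.5.
Round up.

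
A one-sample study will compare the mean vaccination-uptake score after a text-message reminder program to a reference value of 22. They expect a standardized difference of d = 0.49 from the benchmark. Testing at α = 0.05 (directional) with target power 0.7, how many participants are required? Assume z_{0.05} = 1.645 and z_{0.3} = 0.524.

For a one-sample test: n = ((z_{α} + z_β) / d)².
z_{α} + z_β = 1.645 + 0.524 = 2.169.
n = (2.169 / 0.49)² = 4.427² = 19.59.
Round up.

n = 20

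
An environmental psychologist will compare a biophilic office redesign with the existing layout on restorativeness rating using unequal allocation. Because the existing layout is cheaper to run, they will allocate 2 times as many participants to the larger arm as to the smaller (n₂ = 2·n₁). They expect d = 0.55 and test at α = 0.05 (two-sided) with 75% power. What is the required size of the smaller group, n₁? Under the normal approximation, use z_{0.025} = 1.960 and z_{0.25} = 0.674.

With allocation ratio k = n₂/n₁ = 2, Var(x̄₁−x̄₂) = σ²(1/n₁ + 1/(k·n₁)) = σ²·(k+1)/(k·n₁).
So n₁ = (1 + 1/k)·((z_{α/2} + z_β)/d)² = 1.500 × (2.634/0.55)².
n₁ = 1.500 × 22.94 = 34.4.
Round up: n₁ = 35, giving n₂ = 2 × 35 = 70.

n₁ = 35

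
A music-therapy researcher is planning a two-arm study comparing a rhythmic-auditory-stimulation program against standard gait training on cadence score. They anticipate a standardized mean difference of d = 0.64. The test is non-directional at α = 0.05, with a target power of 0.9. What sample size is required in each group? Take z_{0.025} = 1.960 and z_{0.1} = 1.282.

For two independent groups with equal n: n = 2·((z_{α/2} + z_β) / d)².
z_{α/2} + z_β = 1.960 + 1.282 = 3.242.
n = 2 × (3.242 / 0.64)² = 2 × 5.066² = 2 × 25.66 = 51.3.
Round up to the next whole participant.

n = 52 per group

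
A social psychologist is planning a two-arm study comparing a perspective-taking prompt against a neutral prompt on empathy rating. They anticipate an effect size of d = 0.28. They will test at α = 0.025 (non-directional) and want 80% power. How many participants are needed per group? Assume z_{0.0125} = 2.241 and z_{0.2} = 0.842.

n = 243 per group

For two independent groups with equal n: n = 2·((z_{α/2} + z_β) / d)².
z_{α/2} + z_β = 2.241 + 0.842 = 3.083.
n = 2 × (3.083 / 0.28)² = 2 × 11.011² = 2 × 121.24 = 242.5.
Round up to the next whole participant.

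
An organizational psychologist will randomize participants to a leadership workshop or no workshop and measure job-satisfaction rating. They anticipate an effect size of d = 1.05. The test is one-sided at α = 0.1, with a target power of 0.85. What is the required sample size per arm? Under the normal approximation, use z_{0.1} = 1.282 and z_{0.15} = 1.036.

For two independent groups with equal n: n = 2·((z_{α} + z_β) / d)².
z_{α} + z_β = 1.282 + 1.036 = 2.318.
n = 2 × (2.318 / 1.05)² = 2 × 2.208² = 2 × 4.87 = 9.7.
Round up to the next whole participant.

n = 10 per group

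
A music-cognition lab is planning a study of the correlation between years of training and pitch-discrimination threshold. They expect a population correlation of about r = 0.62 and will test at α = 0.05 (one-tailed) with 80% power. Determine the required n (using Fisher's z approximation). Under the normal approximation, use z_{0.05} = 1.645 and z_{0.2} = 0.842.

n = 15

Fisher's z: C = ½·ln((1+r)/(1−r)) = ½·ln(4.2632) = 0.7250.
n = ((z_{α} + z_β)/C)² + 3.
(1.645 + 0.842) / 0.7250 = 2.487 / 0.7250 = 3.430.
n = 3.430² + 3 = 11.77 + 3 = 14.8.
Round up.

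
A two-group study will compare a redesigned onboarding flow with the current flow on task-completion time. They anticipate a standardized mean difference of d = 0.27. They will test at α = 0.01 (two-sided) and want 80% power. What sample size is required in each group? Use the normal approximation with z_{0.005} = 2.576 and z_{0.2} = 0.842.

n = 321 per group

For two independent groups with equal n: n = 2·((z_{α/2} + z_β) / d)².
z_{α/2} + z_β = 2.576 + 0.842 = 3.418.
n = 2 × (3.418 / 0.27)² = 2 × 12.659² = 2 × 160.26 = 320.5.
Round up to the next whole participant.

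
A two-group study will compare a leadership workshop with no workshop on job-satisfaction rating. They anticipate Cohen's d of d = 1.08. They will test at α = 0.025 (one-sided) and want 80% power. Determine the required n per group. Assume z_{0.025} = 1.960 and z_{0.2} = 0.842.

n = 14 per group

For two independent groups with equal n: n = 2·((z_{α} + z_β) / d)².
z_{α} + z_β = 1.960 + 0.842 = 2.802.
n = 2 × (2.802 / 1.08)² = 2 × 2.594² = 2 × 6.73 = 13.5.
Round up to the next whole participant.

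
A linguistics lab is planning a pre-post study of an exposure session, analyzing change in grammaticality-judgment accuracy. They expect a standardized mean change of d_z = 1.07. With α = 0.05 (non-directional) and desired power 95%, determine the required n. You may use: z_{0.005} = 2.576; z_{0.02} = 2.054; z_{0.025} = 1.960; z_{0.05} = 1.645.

n = 12 pairs

For a paired (one-sample on differences) test: n = ((z_{α/2} + z_β) / d)².
z_{α/2} + z_β = 1.960 + 1.645 = 3.605.
n = (3.605 / 1.07)² = 3.369² = 11.35.
Round up.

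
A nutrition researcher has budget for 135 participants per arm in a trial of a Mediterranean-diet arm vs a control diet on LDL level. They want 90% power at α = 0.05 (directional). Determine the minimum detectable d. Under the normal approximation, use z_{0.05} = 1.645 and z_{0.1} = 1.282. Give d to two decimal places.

For two independent groups of n = 135 each: d_min = (z_{α} + z_β)·√(2/n).
z-sum = 1.645 + 1.282 = 2.927.
d_min = 2.927 × √(2/135) = 2.927 × 0.1217 = 0.356.

d_min ≈ 0.36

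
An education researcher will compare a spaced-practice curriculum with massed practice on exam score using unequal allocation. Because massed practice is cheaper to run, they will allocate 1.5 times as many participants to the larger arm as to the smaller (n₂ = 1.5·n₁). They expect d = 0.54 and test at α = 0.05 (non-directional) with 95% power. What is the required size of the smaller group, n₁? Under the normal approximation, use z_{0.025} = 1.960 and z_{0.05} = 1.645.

n₁ = 75

With allocation ratio k = n₂/n₁ = 1.5, Var(x̄₁−x̄₂) = σ²(1/n₁ + 1/(k·n₁)) = σ²·(k+1)/(k·n₁).
So n₁ = (1 + 1/k)·((z_{α/2} + z_β)/d)² = 1.667 × (3.605/0.54)².
n₁ = 1.667 × 44.57 = 74.3.
Round up: n₁ = 75, giving n₂ = ⌈1.5 × 75⌉ = ⌈112.5⌉ = 113.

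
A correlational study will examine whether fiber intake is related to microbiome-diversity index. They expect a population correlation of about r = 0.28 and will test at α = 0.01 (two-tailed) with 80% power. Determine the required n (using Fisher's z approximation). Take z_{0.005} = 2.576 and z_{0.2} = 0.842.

n = 145

Fisher's z: C = ½·ln((1+r)/(1−r)) = ½·ln(1.7778) = 0.2877.
n = ((z_{α/2} + z_β)/C)² + 3.
(2.576 + 0.842) / 0.2877 = 3.418 / 0.2877 = 11.880.
n = 11.880² + 3 = 141.14 + 3 = 144.1.
Round up.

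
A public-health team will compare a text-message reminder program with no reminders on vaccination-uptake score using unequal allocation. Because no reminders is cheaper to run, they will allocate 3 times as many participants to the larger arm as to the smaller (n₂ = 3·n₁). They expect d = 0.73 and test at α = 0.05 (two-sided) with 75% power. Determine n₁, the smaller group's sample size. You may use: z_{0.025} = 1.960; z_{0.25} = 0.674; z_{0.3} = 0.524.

With allocation ratio k = n₂/n₁ = 3, Var(x̄₁−x̄₂) = σ²(1/n₁ + 1/(k·n₁)) = σ²·(k+1)/(k·n₁).
So n₁ = (1 + 1/k)·((z_{α/2} + z_β)/d)² = 1.333 × (2.634/0.73)².
n₁ = 1.333 × 13.02 = 17.4.
Round up: n₁ = 18, giving n₂ = 3 × 18 = 54.

n₁ = 18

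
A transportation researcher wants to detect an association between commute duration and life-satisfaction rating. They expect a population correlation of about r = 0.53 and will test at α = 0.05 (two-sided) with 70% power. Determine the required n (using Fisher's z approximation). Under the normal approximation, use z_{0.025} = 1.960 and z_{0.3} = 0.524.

n = 21

Fisher's z: C = ½·ln((1+r)/(1−r)) = ½·ln(3.2553) = 0.5901.
n = ((z_{α/2} + z_β)/C)² + 3.
(1.960 + 0.524) / 0.5901 = 2.484 / 0.5901 = 4.209.
n = 4.209² + 3 = 17.72 + 3 = 20.7.
Round up.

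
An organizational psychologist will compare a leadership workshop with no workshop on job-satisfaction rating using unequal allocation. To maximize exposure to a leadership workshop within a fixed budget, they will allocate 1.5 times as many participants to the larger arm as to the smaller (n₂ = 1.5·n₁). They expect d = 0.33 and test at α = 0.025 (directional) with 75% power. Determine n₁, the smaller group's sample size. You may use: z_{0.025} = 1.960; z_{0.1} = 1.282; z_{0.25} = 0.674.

With allocation ratio k = n₂/n₁ = 1.5, Var(x̄₁−x̄₂) = σ²(1/n₁ + 1/(k·n₁)) = σ²·(k+1)/(k·n₁).
So n₁ = (1 + 1/k)·((z_{α} + z_β)/d)² = 1.667 × (2.634/0.33)².
n₁ = 1.667 × 63.71 = 106.2.
Round up: n₁ = 107, giving n₂ = ⌈1.5 × 107⌉ = ⌈160.5⌉ = 161.

n₁ = 107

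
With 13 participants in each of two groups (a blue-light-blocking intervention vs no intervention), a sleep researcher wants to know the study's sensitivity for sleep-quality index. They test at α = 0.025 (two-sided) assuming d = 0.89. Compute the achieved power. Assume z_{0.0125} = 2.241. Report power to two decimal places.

For two equal groups, power = Φ(d·√(n/2) − z_{α/2}).
d·√(n/2) = 0.89 × √(13/2) = 0.89 × 2.550 = 2.269.
z_β = 2.269 − 2.241 = 0.028.
Power = Φ(0.028) = 0.511.

power ≈ 0.51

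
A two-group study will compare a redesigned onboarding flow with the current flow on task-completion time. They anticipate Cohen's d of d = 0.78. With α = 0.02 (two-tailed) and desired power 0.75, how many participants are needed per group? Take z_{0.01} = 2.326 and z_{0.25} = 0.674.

n = 30 per group

For two independent groups with equal n: n = 2·((z_{α/2} + z_β) / d)².
z_{α/2} + z_β = 2.326 + 0.674 = 3.000.
n = 2 × (3.000 / 0.78)² = 2 × 3.846² = 2 × 14.79 = 29.6.
Round up to the next whole participant.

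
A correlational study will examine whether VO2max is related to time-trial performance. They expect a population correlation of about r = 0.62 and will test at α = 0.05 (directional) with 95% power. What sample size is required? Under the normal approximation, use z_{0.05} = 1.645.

n = 24

Fisher's z: C = ½·ln((1+r)/(1−r)) = ½·ln(4.2632) = 0.7250.
n = ((z_{α} + z_β)/C)² + 3.
(1.645 + 1.645) / 0.7250 = 3.290 / 0.7250 = 4.538.
n = 4.538² + 3 = 20.59 + 3 = 23.6.
Round up.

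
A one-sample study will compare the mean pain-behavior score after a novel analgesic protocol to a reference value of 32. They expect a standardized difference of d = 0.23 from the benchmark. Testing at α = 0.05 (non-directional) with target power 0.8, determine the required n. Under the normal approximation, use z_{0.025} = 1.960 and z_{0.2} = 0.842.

For a one-sample test: n = ((z_{α/2} + z_β) / d)².
z_{α/2} + z_β = 1.960 + 0.842 = 2.802.
n = (2.802 / 0.23)² = 12.183² = 148.42.
Round up.

n = 149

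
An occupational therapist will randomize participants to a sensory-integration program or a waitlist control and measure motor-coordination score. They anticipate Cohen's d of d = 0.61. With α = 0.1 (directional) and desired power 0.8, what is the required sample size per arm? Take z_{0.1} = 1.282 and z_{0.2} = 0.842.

For two independent groups with equal n: n = 2·((z_{α} + z_β) / d)².
z_{α} + z_β = 1.282 + 0.842 = 2.124.
n = 2 × (2.124 / 0.61)² = 2 × 3.482² = 2 × 12.12 = 24.2.
Round up to the next whole participant.

n = 25 per group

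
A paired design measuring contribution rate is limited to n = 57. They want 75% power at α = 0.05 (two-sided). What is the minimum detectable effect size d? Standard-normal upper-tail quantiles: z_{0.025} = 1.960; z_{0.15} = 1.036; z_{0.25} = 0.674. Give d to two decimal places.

d_min ≈ 0.35

For a single sample (or paired design) of n = 57: d_min = (z_{α/2} + z_β)/√n.
z-sum = 1.960 + 0.674 = 2.634.
d_min = 2.634 / √57 = 2.634 / 7.550 = 0.349.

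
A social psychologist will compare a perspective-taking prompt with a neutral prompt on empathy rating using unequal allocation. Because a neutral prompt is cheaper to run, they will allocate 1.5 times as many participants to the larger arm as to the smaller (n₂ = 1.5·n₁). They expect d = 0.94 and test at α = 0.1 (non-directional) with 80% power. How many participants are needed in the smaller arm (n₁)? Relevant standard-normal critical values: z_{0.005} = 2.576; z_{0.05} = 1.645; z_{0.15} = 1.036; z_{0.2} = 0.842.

With allocation ratio k = n₂/n₁ = 1.5, Var(x̄₁−x̄₂) = σ²(1/n₁ + 1/(k·n₁)) = σ²·(k+1)/(k·n₁).
So n₁ = (1 + 1/k)·((z_{α/2} + z_β)/d)² = 1.667 × (2.487/0.94)².
n₁ = 1.667 × 7.00 = 11.7.
Round up: n₁ = 12, giving n₂ = 1.5 × 12 = 18.

n₁ = 12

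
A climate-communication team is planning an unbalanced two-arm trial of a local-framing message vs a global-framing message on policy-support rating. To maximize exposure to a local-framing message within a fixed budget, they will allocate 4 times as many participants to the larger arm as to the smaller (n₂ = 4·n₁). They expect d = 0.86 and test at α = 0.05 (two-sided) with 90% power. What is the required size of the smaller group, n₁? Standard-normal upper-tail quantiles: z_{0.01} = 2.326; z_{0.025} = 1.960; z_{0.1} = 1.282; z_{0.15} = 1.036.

With allocation ratio k = n₂/n₁ = 4, Var(x̄₁−x̄₂) = σ²(1/n₁ + 1/(k·n₁)) = σ²·(k+1)/(k·n₁).
So n₁ = (1 + 1/k)·((z_{α/2} + z_β)/d)² = 1.250 × (3.242/0.86)².
n₁ = 1.250 × 14.21 = 17.8.
Round up: n₁ = 18, giving n₂ = 4 × 18 = 72.

n₁ = 18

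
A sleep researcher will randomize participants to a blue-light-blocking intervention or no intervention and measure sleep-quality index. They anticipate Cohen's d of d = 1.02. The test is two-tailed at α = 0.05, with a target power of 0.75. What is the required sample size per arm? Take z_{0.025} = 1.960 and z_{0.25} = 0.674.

n = 14 per group

For two independent groups with equal n: n = 2·((z_{α/2} + z_β) / d)².
z_{α/2} + z_β = 1.960 + 0.674 = 2.634.
n = 2 × (2.634 / 1.02)² = 2 × 2.582² = 2 × 6.67 = 13.3.
Round up to the next whole participant.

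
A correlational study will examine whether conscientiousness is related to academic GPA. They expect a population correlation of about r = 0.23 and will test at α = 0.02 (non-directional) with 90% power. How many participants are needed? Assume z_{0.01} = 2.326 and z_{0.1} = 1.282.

Fisher's z: C = ½·ln((1+r)/(1−r)) = ½·ln(1.5974) = 0.2342.
n = ((z_{α/2} + z_β)/C)² + 3.
(2.326 + 1.282) / 0.2342 = 3.608 / 0.2342 = 15.406.
n = 15.406² + 3 = 237.33 + 3 = 240.3.
Round up.

n = 241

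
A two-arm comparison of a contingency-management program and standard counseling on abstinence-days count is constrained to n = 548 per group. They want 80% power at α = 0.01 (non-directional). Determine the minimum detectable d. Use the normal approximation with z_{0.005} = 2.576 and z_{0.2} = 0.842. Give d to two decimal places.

d_min ≈ 0.21

For two independent groups of n = 548 each: d_min = (z_{α/2} + z_β)·√(2/n).
z-sum = 2.576 + 0.842 = 3.418.
d_min = 3.418 × √(2/548) = 3.418 × 0.0604 = 0.206.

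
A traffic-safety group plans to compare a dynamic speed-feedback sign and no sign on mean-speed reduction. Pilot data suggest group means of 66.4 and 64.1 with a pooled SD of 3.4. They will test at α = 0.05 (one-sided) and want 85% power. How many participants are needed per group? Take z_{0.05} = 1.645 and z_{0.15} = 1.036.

Cohen's d = |M₁ − M₂| / SD_pooled = |66.4 − 64.1| / 3.4 = 2.3 / 3.4 = 0.676.
For two independent groups with equal n: n = 2·((z_{α} + z_β) / d)².
z_{α} + z_β = 1.645 + 1.036 = 2.681.
n = 2 × (2.681 / 0.676)² = 2 × 3.966² = 2 × 15.73 = 31.5.
Round up to the next whole participant.

n = 32 per group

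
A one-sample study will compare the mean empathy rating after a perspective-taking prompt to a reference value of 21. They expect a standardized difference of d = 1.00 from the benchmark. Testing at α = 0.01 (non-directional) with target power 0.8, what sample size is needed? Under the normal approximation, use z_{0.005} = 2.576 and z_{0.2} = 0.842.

For a one-sample test: n = ((z_{α/2} + z_β) / d)².
z_{α/2} + z_β = 2.576 + 0.842 = 3.418.
n = (3.418 / 1.00)² = 3.418² = 11.68.
Round up.

n = 12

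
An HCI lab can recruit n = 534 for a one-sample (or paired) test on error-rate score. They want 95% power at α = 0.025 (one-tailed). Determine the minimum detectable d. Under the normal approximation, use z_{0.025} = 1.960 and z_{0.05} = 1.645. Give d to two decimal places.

For a single sample (or paired design) of n = 534: d_min = (z_{α} + z_β)/√n.
z-sum = 1.960 + 1.645 = 3.605.
d_min = 3.605 / √534 = 3.605 / 23.108 = 0.156.

d_min ≈ 0.16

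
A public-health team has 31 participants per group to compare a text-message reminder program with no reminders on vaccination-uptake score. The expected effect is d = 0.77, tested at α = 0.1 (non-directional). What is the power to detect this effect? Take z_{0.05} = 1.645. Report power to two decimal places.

For two equal groups, power = Φ(d·√(n/2) − z_{α/2}).
d·√(n/2) = 0.77 × √(31/2) = 0.77 × 3.937 = 3.031.
z_β = 3.031 − 1.645 = 1.386.
Power = Φ(1.386) = 0.917.

power ≈ 0.92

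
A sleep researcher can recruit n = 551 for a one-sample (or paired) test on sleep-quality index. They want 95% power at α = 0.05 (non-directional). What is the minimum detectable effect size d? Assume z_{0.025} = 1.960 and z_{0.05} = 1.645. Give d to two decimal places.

For a single sample (or paired design) of n = 551: d_min = (z_{α/2} + z_β)/√n.
z-sum = 1.960 + 1.645 = 3.605.
d_min = 3.605 / √551 = 3.605 / 23.473 = 0.154.

d_min ≈ 0.15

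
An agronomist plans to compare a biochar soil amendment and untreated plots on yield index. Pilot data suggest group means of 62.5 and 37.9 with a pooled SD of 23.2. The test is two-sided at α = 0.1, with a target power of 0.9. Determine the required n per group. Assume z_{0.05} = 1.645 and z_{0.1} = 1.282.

Cohen's d = |M₁ − M₂| / SD_pooled = |62.5 − 37.9| / 23.2 = 24.6 / 23.2 = 1.060.
For two independent groups with equal n: n = 2·((z_{α/2} + z_β) / d)².
z_{α/2} + z_β = 1.645 + 1.282 = 2.927.
n = 2 × (2.927 / 1.060)² = 2 × 2.761² = 2 × 7.62 = 15.2.
Round up to the next whole participant.

n = 16 per group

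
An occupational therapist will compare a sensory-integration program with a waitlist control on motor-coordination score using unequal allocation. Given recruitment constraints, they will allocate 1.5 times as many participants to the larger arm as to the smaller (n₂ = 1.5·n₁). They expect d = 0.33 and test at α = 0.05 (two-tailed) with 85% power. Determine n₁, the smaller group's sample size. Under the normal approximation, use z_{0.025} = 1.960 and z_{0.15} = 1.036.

n₁ = 138

With allocation ratio k = n₂/n₁ = 1.5, Var(x̄₁−x̄₂) = σ²(1/n₁ + 1/(k·n₁)) = σ²·(k+1)/(k·n₁).
So n₁ = (1 + 1/k)·((z_{α/2} + z_β)/d)² = 1.667 × (2.996/0.33)².
n₁ = 1.667 × 82.42 = 137.4.
Round up: n₁ = 138, giving n₂ = 1.5 × 138 = 207.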